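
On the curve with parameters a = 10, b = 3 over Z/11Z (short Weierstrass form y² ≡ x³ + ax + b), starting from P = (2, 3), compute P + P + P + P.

(0, 5)

Repeated addition: build up to 4P.
2P: tangent at (2, 3): λ = (3·2² + 10)/(2·3) ≡ 0/6. 6⁻¹ ≡ 2 (mod 11), so λ ≡ 0·2 ≡ 0.
  x = λ² - 2 - 2 = 0 - 4 ≡ 7; y = λ·(2 - 7) - 3 ≡ 8. → (7, 8)
3P: (7, 8) + (2, 3). λ = (3 - 8)/(2 - 7) ≡ 6/6 mod 11. 6⁻¹ ≡ 2 (mod 11) since 6·2 = 12 ≡ 1, so λ ≡ 1.
  x = λ² - 7 - 2 = 1 - 9 ≡ 3; y = λ·(7 - 3) - 8 ≡ 7. → (3, 7)
4P: (3, 7) + (2, 3). λ = (3 - 7)/(2 - 3) ≡ 7/10 mod 11. 10⁻¹ ≡ 10 (mod 11), so λ ≡ 4.
  x = λ² - 3 - 2 = 16 - 5 ≡ 0; y = λ·(3 - 0) - 7 ≡ 5. → (0, 5)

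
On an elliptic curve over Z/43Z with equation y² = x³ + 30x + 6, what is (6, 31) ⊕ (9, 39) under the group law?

(6, 31) + (9, 39). λ = (39 - 31)/(9 - 6) ≡ 8/3 mod 43. 3⁻¹ ≡ 29 (mod 43), so λ ≡ 17.
  x = λ² - 6 - 9 = 289 - 15 ≡ 16; y = λ·(6 - 16) - 31 ≡ 14. → (16, 14)

(16, 14)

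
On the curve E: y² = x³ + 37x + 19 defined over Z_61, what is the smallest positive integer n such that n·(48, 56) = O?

2P: tangent at (48, 56): λ = (3·48² + 37)/(2·56) ≡ 56/51. 51⁻¹ ≡ 6 (mod 61), so λ ≡ 56·6 ≡ 31.
  x = λ² - 48 - 48 = 961 - 96 ≡ 11; y = λ·(48 - 11) - 56 ≡ 54. → (11, 54)
3P: (11, 54) + (48, 56). λ = (56 - 54)/(48 - 11) ≡ 2/37 mod 61. 37⁻¹ ≡ 33 (mod 61), so λ ≡ 5.
  x = λ² - 11 - 48 = 25 - 59 ≡ 27; y = λ·(11 - 27) - 54 ≡ 49. → (27, 49)
4P: (27, 49) + (48, 56). λ = (56 - 49)/(48 - 27) ≡ 7/21 mod 61. 21⁻¹ ≡ 32 (mod 61), so λ ≡ 41.
  x = λ² - 27 - 48 = 1681 - 75 ≡ 20; y = λ·(27 - 20) - 49 ≡ 55. → (20, 55)
5P: (20, 55) + (48, 56). λ = (56 - 55)/(48 - 20) ≡ 1/28 mod 61. 28⁻¹ ≡ 24 (mod 61), so λ ≡ 24.
  x = λ² - 20 - 48 = 576 - 68 ≡ 20; y = λ·(20 - 20) - 55 ≡ 6. → (20, 6)
6P: (20, 6) + (48, 56). λ = (56 - 6)/(48 - 20) ≡ 50/28 mod 61. 28⁻¹ ≡ 24 (mod 61) since 28·24 = 672 ≡ 1, so λ ≡ 41.
  x = λ² - 20 - 48 = 1681 - 68 ≡ 27; y = λ·(20 - 27) - 6 ≡ 12. → (27, 12)
7P: (27, 12) + (48, 56). λ = (56 - 12)/(48 - 27) ≡ 44/21 mod 61. 21⁻¹ ≡ 32 (mod 61), so λ ≡ 5.
  x = λ² - 27 - 48 = 25 - 75 ≡ 11; y = λ·(27 - 11) - 12 ≡ 7. → (11, 7)
8P: (11, 7) + (48, 56). λ = (56 - 7)/(48 - 11) ≡ 49/37 mod 61. 37⁻¹ ≡ 33 (mod 61), so λ ≡ 31.
  x = λ² - 11 - 48 = 961 - 59 ≡ 48; y = λ·(11 - 48) - 7 ≡ 5. → (48, 5)
9P: (48, 5) + (48, 56): same x and y₁ ≡ -y₂, so the sum is O.
9P = O, so the order is 9.

9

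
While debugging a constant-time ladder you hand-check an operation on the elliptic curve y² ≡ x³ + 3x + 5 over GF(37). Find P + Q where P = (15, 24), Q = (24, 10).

(15, 24) + (24, 10). λ = (10 - 24)/(24 - 15) ≡ 23/9 mod 37. 9⁻¹ ≡ 33 (mod 37) since 9·33 = 297 ≡ 1, so λ ≡ 19.
  x = λ² - 15 - 24 = 361 - 39 ≡ 26; y = λ·(15 - 26) - 24 ≡ 26. → (26, 26)

(26, 26)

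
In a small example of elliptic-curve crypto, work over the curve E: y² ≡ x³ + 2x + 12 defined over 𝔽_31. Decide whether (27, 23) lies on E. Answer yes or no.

yes

y² = 23² ≡ 2; x³ + 2x + 12 = 19749 ≡ 2 (mod 31). 2 = 2.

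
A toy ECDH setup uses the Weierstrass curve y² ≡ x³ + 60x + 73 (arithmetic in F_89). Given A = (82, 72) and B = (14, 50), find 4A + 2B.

(0, 42)

First 4A:
Repeated addition: build up to 4A.
2A: tangent at (82, 72): λ = (3·82² + 60)/(2·72) ≡ 29/55. 55⁻¹ ≡ 34 (mod 89) since 55·34 = 1870 ≡ 1, so λ ≡ 29·34 ≡ 7.
  x = λ² - 82 - 82 = 49 - 164 ≡ 63; y = λ·(82 - 63) - 72 ≡ 61. → (63, 61)
3A: (63, 61) + (82, 72). λ = (72 - 61)/(82 - 63) ≡ 11/19 mod 89. 19⁻¹ ≡ 75 (mod 89) since 19·75 = 1425 ≡ 1, so λ ≡ 24.
  x = λ² - 63 - 82 = 576 - 145 ≡ 75; y = λ·(63 - 75) - 61 ≡ 7. → (75, 7)
4A: (75, 7) + (82, 72). λ = (72 - 7)/(82 - 75) ≡ 65/7 mod 89. 7⁻¹ ≡ 51 (mod 89), so λ ≡ 22.
  x = λ² - 75 - 82 = 484 - 157 ≡ 60; y = λ·(75 - 60) - 7 ≡ 56. → (60, 56)
4A = (60, 56).
Next 2B:
Repeated addition: build up to 2B.
2B: tangent at (14, 50): λ = (3·14² + 60)/(2·50) ≡ 25/11. 11⁻¹ ≡ 81 (mod 89) since 11·81 = 891 ≡ 1, so λ ≡ 25·81 ≡ 67.
  x = λ² - 14 - 14 = 4489 - 28 ≡ 11; y = λ·(14 - 11) - 50 ≡ 62. → (11, 62)
2B = (11, 62).
Finally 4A + 2B:
(60, 56) + (11, 62). λ = (62 - 56)/(11 - 60) ≡ 6/40 mod 89. 40⁻¹ ≡ 69 (mod 89) since 40·69 = 2760 ≡ 1, so λ ≡ 58.
  x = λ² - 60 - 11 = 3364 - 71 ≡ 0; y = λ·(60 - 0) - 56 ≡ 42. → (0, 42)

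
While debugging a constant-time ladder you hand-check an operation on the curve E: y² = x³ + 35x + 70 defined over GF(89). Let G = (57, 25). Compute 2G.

tangent at (57, 25): λ = (3·57² + 35)/(2·25) ≡ 81/50. 50⁻¹ ≡ 73 (mod 89), so λ ≡ 81·73 ≡ 39.
  x = λ² - 57 - 57 = 1521 - 114 ≡ 72; y = λ·(57 - 72) - 25 ≡ 13. → (72, 13)

(72, 13)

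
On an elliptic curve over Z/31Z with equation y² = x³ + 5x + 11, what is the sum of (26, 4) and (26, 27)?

O

The two points share x = 26 and their y-coordinates satisfy 4 + 27 ≡ 0 (mod 31), so they are inverses. Their sum is the point at infinity.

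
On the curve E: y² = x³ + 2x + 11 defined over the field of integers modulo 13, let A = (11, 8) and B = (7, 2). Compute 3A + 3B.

First 3A:
Repeated addition: build up to 3A.
2A: tangent at (11, 8): λ = (3·11² + 2)/(2·8) ≡ 1/3. 3⁻¹ ≡ 9 (mod 13), so λ ≡ 1·9 ≡ 9.
  x = λ² - 11 - 11 = 81 - 22 ≡ 7; y = λ·(11 - 7) - 8 ≡ 2. → (7, 2)
3A: (7, 2) + (11, 8). λ = (8 - 2)/(11 - 7) ≡ 6/4 mod 13. 4⁻¹ ≡ 10 (mod 13), so λ ≡ 8.
  x = λ² - 7 - 11 = 64 - 18 ≡ 7; y = λ·(7 - 7) - 2 ≡ 11. → (7, 11)
3A = (7, 11).
Next 3B:
Repeated addition: build up to 3B.
2B: tangent at (7, 2): λ = (3·7² + 2)/(2·2) ≡ 6/4. 4⁻¹ ≡ 10 (mod 13) since 4·10 = 40 ≡ 1, so λ ≡ 6·10 ≡ 8.
  x = λ² - 7 - 7 = 64 - 14 ≡ 11; y = λ·(7 - 11) - 2 ≡ 5. → (11, 5)
3B: (11, 5) + (7, 2). λ = (2 - 5)/(7 - 11) ≡ 10/9 mod 13. 9⁻¹ ≡ 3 (mod 13) since 9·3 = 27 ≡ 1, so λ ≡ 4.
  x = λ² - 11 - 7 = 16 - 18 ≡ 11; y = λ·(11 - 11) - 5 ≡ 8. → (11, 8)
3B = (11, 8).
Finally 3A + 3B:
(7, 11) + (11, 8). λ = (8 - 11)/(11 - 7) ≡ 10/4 mod 13. 4⁻¹ ≡ 10 (mod 13), so λ ≡ 9.
  x = λ² - 7 - 11 = 81 - 18 ≡ 11; y = λ·(7 - 11) - 11 ≡ 5. → (11, 5)

(11, 5)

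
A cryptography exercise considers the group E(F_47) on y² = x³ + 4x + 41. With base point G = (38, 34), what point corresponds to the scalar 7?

Repeated addition: build up to 7G.
2G: tangent at (38, 34): λ = (3·38² + 4)/(2·34) ≡ 12/21. 21⁻¹ ≡ 9 (mod 47) since 21·9 = 189 ≡ 1, so λ ≡ 12·9 ≡ 14.
  x = λ² - 38 - 38 = 196 - 76 ≡ 26; y = λ·(38 - 26) - 34 ≡ 40. → (26, 40)
3G: (26, 40) + (38, 34). λ = (34 - 40)/(38 - 26) ≡ 41/12 mod 47. 12⁻¹ ≡ 4 (mod 47), so λ ≡ 23.
  x = λ² - 26 - 38 = 529 - 64 ≡ 42; y = λ·(26 - 42) - 40 ≡ 15. → (42, 15)
4G: (42, 15) + (38, 34). λ = (34 - 15)/(38 - 42) ≡ 19/43 mod 47. 43⁻¹ ≡ 35 (mod 47), so λ ≡ 7.
  x = λ² - 42 - 38 = 49 - 80 ≡ 16; y = λ·(42 - 16) - 15 ≡ 26. → (16, 26)
5G: (16, 26) + (38, 34). λ = (34 - 26)/(38 - 16) ≡ 8/22 mod 47. 22⁻¹ ≡ 15 (mod 47) since 22·15 = 330 ≡ 1, so λ ≡ 26.
  x = λ² - 16 - 38 = 676 - 54 ≡ 11; y = λ·(16 - 11) - 26 ≡ 10. → (11, 10)
6G: (11, 10) + (38, 34). λ = (34 - 10)/(38 - 11) ≡ 24/27 mod 47. 27⁻¹ ≡ 7 (mod 47), so λ ≡ 27.
  x = λ² - 11 - 38 = 729 - 49 ≡ 22; y = λ·(11 - 22) - 10 ≡ 22. → (22, 22)
7G: (22, 22) + (38, 34). λ = (34 - 22)/(38 - 22) ≡ 12/16 mod 47. 16⁻¹ ≡ 3 (mod 47) since 16·3 = 48 ≡ 1, so λ ≡ 36.
  x = λ² - 22 - 38 = 1296 - 60 ≡ 14; y = λ·(22 - 14) - 22 ≡ 31. → (14, 31)

(14, 31)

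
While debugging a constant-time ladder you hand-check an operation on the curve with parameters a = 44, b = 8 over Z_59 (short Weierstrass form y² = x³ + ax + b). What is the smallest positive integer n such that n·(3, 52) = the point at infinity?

2P: tangent at (3, 52): λ = (3·3² + 44)/(2·52) ≡ 12/45. 45⁻¹ ≡ 21 (mod 59), so λ ≡ 12·21 ≡ 16.
  x = λ² - 3 - 3 = 256 - 6 ≡ 14; y = λ·(3 - 14) - 52 ≡ 8. → (14, 8)
3P: (14, 8) + (3, 52). λ = (52 - 8)/(3 - 14) ≡ 44/48 mod 59. 48⁻¹ ≡ 16 (mod 59), so λ ≡ 55.
  x = λ² - 14 - 3 = 3025 - 17 ≡ 58; y = λ·(14 - 58) - 8 ≡ 50. → (58, 50)
4P: (58, 50) + (3, 52). λ = (52 - 50)/(3 - 58) ≡ 2/4 mod 59. 4⁻¹ ≡ 15 (mod 59), so λ ≡ 30.
  x = λ² - 58 - 3 = 900 - 61 ≡ 13; y = λ·(58 - 13) - 50 ≡ 2. → (13, 2)
5P: (13, 2) + (3, 52). λ = (52 - 2)/(3 - 13) ≡ 50/49 mod 59. 49⁻¹ ≡ 53 (mod 59), so λ ≡ 54.
  x = λ² - 13 - 3 = 2916 - 16 ≡ 9; y = λ·(13 - 9) - 2 ≡ 37. → (9, 37)
6P: (9, 37) + (3, 52). λ = (52 - 37)/(3 - 9) ≡ 15/53 mod 59. 53⁻¹ ≡ 49 (mod 59), so λ ≡ 27.
  x = λ² - 9 - 3 = 729 - 12 ≡ 9; y = λ·(9 - 9) - 37 ≡ 22. → (9, 22)
7P: (9, 22) + (3, 52). λ = (52 - 22)/(3 - 9) ≡ 30/53 mod 59. 53⁻¹ ≡ 49 (mod 59), so λ ≡ 54.
  x = λ² - 9 - 3 = 2916 - 12 ≡ 13; y = λ·(9 - 13) - 22 ≡ 57. → (13, 57)
8P: (13, 57) + (3, 52). λ = (52 - 57)/(3 - 13) ≡ 54/49 mod 59. 49⁻¹ ≡ 53 (mod 59), so λ ≡ 30.
  x = λ² - 13 - 3 = 900 - 16 ≡ 58; y = λ·(13 - 58) - 57 ≡ 9. → (58, 9)
9P: (58, 9) + (3, 52). λ = (52 - 9)/(3 - 58) ≡ 43/4 mod 59. 4⁻¹ ≡ 15 (mod 59), so λ ≡ 55.
  x = λ² - 58 - 3 = 3025 - 61 ≡ 14; y = λ·(58 - 14) - 9 ≡ 51. → (14, 51)
10P: (14, 51) + (3, 52). λ = (52 - 51)/(3 - 14) ≡ 1/48 mod 59. 48⁻¹ ≡ 16 (mod 59) since 48·16 = 768 ≡ 1, so λ ≡ 16.
  x = λ² - 14 - 3 = 256 - 17 ≡ 3; y = λ·(14 - 3) - 51 ≡ 7. → (3, 7)
11P: (3, 7) + (3, 52): same x and y₁ ≡ -y₂, so the sum is the point at infinity.
11P = the point at infinity, so the order is 11.

11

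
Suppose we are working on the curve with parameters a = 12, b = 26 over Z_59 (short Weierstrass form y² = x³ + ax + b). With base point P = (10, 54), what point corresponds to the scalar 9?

(13, 14)

Repeated addition: build up to 9P.
2P: tangent at (10, 54): λ = (3·10² + 12)/(2·54) ≡ 17/49. 49⁻¹ ≡ 53 (mod 59) since 49·53 = 2597 ≡ 1, so λ ≡ 17·53 ≡ 16.
  x = λ² - 10 - 10 = 256 - 20 ≡ 0; y = λ·(10 - 0) - 54 ≡ 47. → (0, 47)
3P: (0, 47) + (10, 54). λ = (54 - 47)/(10 - 0) ≡ 7/10 mod 59. 10⁻¹ ≡ 6 (mod 59), so λ ≡ 42.
  x = λ² - 0 - 10 = 1764 - 10 ≡ 43; y = λ·(0 - 43) - 47 ≡ 35. → (43, 35)
4P: (43, 35) + (10, 54). λ = (54 - 35)/(10 - 43) ≡ 19/26 mod 59. 26⁻¹ ≡ 25 (mod 59) since 26·25 = 650 ≡ 1, so λ ≡ 3.
  x = λ² - 43 - 10 = 9 - 53 ≡ 15; y = λ·(43 - 15) - 35 ≡ 49. → (15, 49)
5P: (15, 49) + (10, 54). λ = (54 - 49)/(10 - 15) ≡ 5/54 mod 59. 54⁻¹ ≡ 47 (mod 59) since 54·47 = 2538 ≡ 1, so λ ≡ 58.
  x = λ² - 15 - 10 = 3364 - 25 ≡ 35; y = λ·(15 - 35) - 49 ≡ 30. → (35, 30)
6P: (35, 30) + (10, 54). λ = (54 - 30)/(10 - 35) ≡ 24/34 mod 59. 34⁻¹ ≡ 33 (mod 59), so λ ≡ 25.
  x = λ² - 35 - 10 = 625 - 45 ≡ 49; y = λ·(35 - 49) - 30 ≡ 33. → (49, 33)
7P: (49, 33) + (10, 54). λ = (54 - 33)/(10 - 49) ≡ 21/20 mod 59. 20⁻¹ ≡ 3 (mod 59) since 20·3 = 60 ≡ 1, so λ ≡ 4.
  x = λ² - 49 - 10 = 16 - 59 ≡ 16; y = λ·(49 - 16) - 33 ≡ 40. → (16, 40)
8P: (16, 40) + (10, 54). λ = (54 - 40)/(10 - 16) ≡ 14/53 mod 59. 53⁻¹ ≡ 49 (mod 59) since 53·49 = 2597 ≡ 1, so λ ≡ 37.
  x = λ² - 16 - 10 = 1369 - 26 ≡ 45; y = λ·(16 - 45) - 40 ≡ 8. → (45, 8)
9P: (45, 8) + (10, 54). λ = (54 - 8)/(10 - 45) ≡ 46/24 mod 59. 24⁻¹ ≡ 32 (mod 59) since 24·32 = 768 ≡ 1, so λ ≡ 56.
  x = λ² - 45 - 10 = 3136 - 55 ≡ 13; y = λ·(45 - 13) - 8 ≡ 14. → (13, 14)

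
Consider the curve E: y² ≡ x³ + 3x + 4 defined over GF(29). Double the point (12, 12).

tangent at (12, 12): λ = (3·12² + 3)/(2·12) ≡ 0/24. 24⁻¹ ≡ 23 (mod 29), so λ ≡ 0·23 ≡ 0.
  x = λ² - 12 - 12 = 0 - 24 ≡ 5; y = λ·(12 - 5) - 12 ≡ 17. → (5, 17)

(5, 17)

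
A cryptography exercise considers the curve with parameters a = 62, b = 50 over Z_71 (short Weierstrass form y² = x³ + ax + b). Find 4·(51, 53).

Write P = (51, 53).
Double-and-add on 4 = (100)₂. Start with P = (51, 53) for the leading 1-bit.
double: tangent at (51, 53): λ = (3·51² + 62)/(2·53) ≡ 55/35. 35⁻¹ ≡ 69 (mod 71) since 35·69 = 2415 ≡ 1, so λ ≡ 55·69 ≡ 32.
  x = λ² - 51 - 51 = 1024 - 102 ≡ 70; y = λ·(51 - 70) - 53 ≡ 49. → (70, 49)
double: tangent at (70, 49): λ = (3·70² + 62)/(2·49) ≡ 65/27. 27⁻¹ ≡ 50 (mod 71) since 27·50 = 1350 ≡ 1, so λ ≡ 65·50 ≡ 55.
  x = λ² - 70 - 70 = 3025 - 140 ≡ 45; y = λ·(70 - 45) - 49 ≡ 48. → (45, 48)

(45, 48)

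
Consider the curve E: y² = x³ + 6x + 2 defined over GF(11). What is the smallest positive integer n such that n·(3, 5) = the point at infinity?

7

2P: tangent at (3, 5): λ = (3·3² + 6)/(2·5) ≡ 0/10. 10⁻¹ ≡ 10 (mod 11), so λ ≡ 0·10 ≡ 0.
  x = λ² - 3 - 3 = 0 - 6 ≡ 5; y = λ·(3 - 5) - 5 ≡ 6. → (5, 6)
3P: (5, 6) + (3, 5). λ = (5 - 6)/(3 - 5) ≡ 10/9 mod 11. 9⁻¹ ≡ 5 (mod 11), so λ ≡ 6.
  x = λ² - 5 - 3 = 36 - 8 ≡ 6; y = λ·(5 - 6) - 6 ≡ 10. → (6, 10)
4P: (6, 10) + (3, 5). λ = (5 - 10)/(3 - 6) ≡ 6/8 mod 11. 8⁻¹ ≡ 7 (mod 11), so λ ≡ 9.
  x = λ² - 6 - 3 = 81 - 9 ≡ 6; y = λ·(6 - 6) - 10 ≡ 1. → (6, 1)
5P: (6, 1) + (3, 5). λ = (5 - 1)/(3 - 6) ≡ 4/8 mod 11. 8⁻¹ ≡ 7 (mod 11) since 8·7 = 56 ≡ 1, so λ ≡ 6.
  x = λ² - 6 - 3 = 36 - 9 ≡ 5; y = λ·(6 - 5) - 1 ≡ 5. → (5, 5)
6P: (5, 5) + (3, 5). λ = (5 - 5)/(3 - 5) ≡ 0/9 mod 11. 9⁻¹ ≡ 5 (mod 11), so λ ≡ 0.
  x = λ² - 5 - 3 = 0 - 8 ≡ 3; y = λ·(5 - 3) - 5 ≡ 6. → (3, 6)
7P: (3, 6) + (3, 5): same x and y₁ ≡ -y₂, so the sum is the point at infinity.
7P = the point at infinity, so the order is 7.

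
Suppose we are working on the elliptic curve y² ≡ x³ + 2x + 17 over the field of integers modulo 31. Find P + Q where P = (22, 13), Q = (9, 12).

(20, 11)

(22, 13) + (9, 12). λ = (12 - 13)/(9 - 22) ≡ 30/18 mod 31. 18⁻¹ ≡ 19 (mod 31) since 18·19 = 342 ≡ 1, so λ ≡ 12.
  x = λ² - 22 - 9 = 144 - 31 ≡ 20; y = λ·(22 - 20) - 13 ≡ 11. → (20, 11)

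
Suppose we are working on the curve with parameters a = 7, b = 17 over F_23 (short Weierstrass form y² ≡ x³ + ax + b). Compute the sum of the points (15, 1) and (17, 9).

(15, 1) + (17, 9). λ = (9 - 1)/(17 - 15) ≡ 8/2 mod 23. 2⁻¹ ≡ 12 (mod 23) since 2·12 = 24 ≡ 1, so λ ≡ 4.
  x = λ² - 15 - 17 = 16 - 32 ≡ 7; y = λ·(15 - 7) - 1 ≡ 8. → (7, 8)

(7, 8)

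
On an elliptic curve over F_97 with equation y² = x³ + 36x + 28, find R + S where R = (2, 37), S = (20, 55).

(76, 83)

(2, 37) + (20, 55). λ = (55 - 37)/(20 - 2) ≡ 18/18 mod 97. 18⁻¹ ≡ 27 (mod 97), so λ ≡ 1.
  x = λ² - 2 - 20 = 1 - 22 ≡ 76; y = λ·(2 - 76) - 37 ≡ 83. → (76, 83)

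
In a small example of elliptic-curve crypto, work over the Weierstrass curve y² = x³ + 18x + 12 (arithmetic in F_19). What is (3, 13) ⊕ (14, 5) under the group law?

(3, 13) + (14, 5). λ = (5 - 13)/(14 - 3) ≡ 11/11 mod 19. 11⁻¹ ≡ 7 (mod 19), so λ ≡ 1.
  x = λ² - 3 - 14 = 1 - 17 ≡ 3; y = λ·(3 - 3) - 13 ≡ 6. → (3, 6)

(3, 6)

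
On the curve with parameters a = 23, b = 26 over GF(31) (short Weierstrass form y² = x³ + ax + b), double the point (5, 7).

tangent at (5, 7): λ = (3·5² + 23)/(2·7) ≡ 5/14. 14⁻¹ ≡ 20 (mod 31), so λ ≡ 5·20 ≡ 7.
  x = λ² - 5 - 5 = 49 - 10 ≡ 8; y = λ·(5 - 8) - 7 ≡ 3. → (8, 3)

(8, 3)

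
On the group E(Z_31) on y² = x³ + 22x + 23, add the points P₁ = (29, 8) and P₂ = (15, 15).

(29, 8) + (15, 15). λ = (15 - 8)/(15 - 29) ≡ 7/17 mod 31. 17⁻¹ ≡ 11 (mod 31) since 17·11 = 187 ≡ 1, so λ ≡ 15.
  x = λ² - 29 - 15 = 225 - 44 ≡ 26; y = λ·(29 - 26) - 8 ≡ 6. → (26, 6)

(26, 6)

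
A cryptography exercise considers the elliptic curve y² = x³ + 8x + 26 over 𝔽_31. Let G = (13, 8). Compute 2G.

tangent at (13, 8): λ = (3·13² + 8)/(2·8) ≡ 19/16. 16⁻¹ ≡ 2 (mod 31) since 16·2 = 32 ≡ 1, so λ ≡ 19·2 ≡ 7.
  x = λ² - 13 - 13 = 49 - 26 ≡ 23; y = λ·(13 - 23) - 8 ≡ 15. → (23, 15)

(23, 15)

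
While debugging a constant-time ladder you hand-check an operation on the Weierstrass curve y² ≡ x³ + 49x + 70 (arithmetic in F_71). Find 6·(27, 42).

(27, 42)

Write G = (27, 42).
Repeated addition: build up to 6G.
2G: tangent at (27, 42): λ = (3·27² + 49)/(2·42) ≡ 35/13. 13⁻¹ ≡ 11 (mod 71), so λ ≡ 35·11 ≡ 30.
  x = λ² - 27 - 27 = 900 - 54 ≡ 65; y = λ·(27 - 65) - 42 ≡ 25. → (65, 25)
3G: (65, 25) + (27, 42). λ = (42 - 25)/(27 - 65) ≡ 17/33 mod 71. 33⁻¹ ≡ 28 (mod 71), so λ ≡ 50.
  x = λ² - 65 - 27 = 2500 - 92 ≡ 65; y = λ·(65 - 65) - 25 ≡ 46. → (65, 46)
4G: (65, 46) + (27, 42). λ = (42 - 46)/(27 - 65) ≡ 67/33 mod 71. 33⁻¹ ≡ 28 (mod 71), so λ ≡ 30.
  x = λ² - 65 - 27 = 900 - 92 ≡ 27; y = λ·(65 - 27) - 46 ≡ 29. → (27, 29)
5G: (27, 29) + (27, 42): same x and y₁ ≡ -y₂, so the sum is the point at infinity.
6G: the point at infinity + (27, 42) = (27, 42) (identity).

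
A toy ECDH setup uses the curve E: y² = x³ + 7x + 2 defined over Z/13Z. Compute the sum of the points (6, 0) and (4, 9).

(7, 11)

(6, 0) + (4, 9). λ = (9 - 0)/(4 - 6) ≡ 9/11 mod 13. 11⁻¹ ≡ 6 (mod 13), so λ ≡ 2.
  x = λ² - 6 - 4 = 4 - 10 ≡ 7; y = λ·(6 - 7) - 0 ≡ 11. → (7, 11)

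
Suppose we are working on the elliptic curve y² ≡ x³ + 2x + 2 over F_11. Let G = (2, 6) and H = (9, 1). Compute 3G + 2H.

(9, 1)

First 3G:
Repeated addition: build up to 3G.
2G: tangent at (2, 6): λ = (3·2² + 2)/(2·6) ≡ 3/1. 1⁻¹ ≡ 1 (mod 11) since 1·1 = 1 ≡ 1, so λ ≡ 3·1 ≡ 3.
  x = λ² - 2 - 2 = 9 - 4 ≡ 5; y = λ·(2 - 5) - 6 ≡ 7. → (5, 7)
3G: (5, 7) + (2, 6). λ = (6 - 7)/(2 - 5) ≡ 10/8 mod 11. 8⁻¹ ≡ 7 (mod 11) since 8·7 = 56 ≡ 1, so λ ≡ 4.
  x = λ² - 5 - 2 = 16 - 7 ≡ 9; y = λ·(5 - 9) - 7 ≡ 10. → (9, 10)
3G = (9, 10).
Next 2H:
Repeated addition: build up to 2H.
2H: tangent at (9, 1): λ = (3·9² + 2)/(2·1) ≡ 3/2. 2⁻¹ ≡ 6 (mod 11) since 2·6 = 12 ≡ 1, so λ ≡ 3·6 ≡ 7.
  x = λ² - 9 - 9 = 49 - 18 ≡ 9; y = λ·(9 - 9) - 1 ≡ 10. → (9, 10)
2H = (9, 10).
Finally 3G + 2H:
tangent at (9, 10): λ = (3·9² + 2)/(2·10) ≡ 3/9. 9⁻¹ ≡ 5 (mod 11) since 9·5 = 45 ≡ 1, so λ ≡ 3·5 ≡ 4.
  x = λ² - 9 - 9 = 16 - 18 ≡ 9; y = λ·(9 - 9) - 10 ≡ 1. → (9, 1)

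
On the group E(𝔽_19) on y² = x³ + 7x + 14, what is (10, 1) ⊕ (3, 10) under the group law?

(3, 9)

(10, 1) + (3, 10). λ = (10 - 1)/(3 - 10) ≡ 9/12 mod 19. 12⁻¹ ≡ 8 (mod 19), so λ ≡ 15.
  x = λ² - 10 - 3 = 225 - 13 ≡ 3; y = λ·(10 - 3) - 1 ≡ 9. → (3, 9)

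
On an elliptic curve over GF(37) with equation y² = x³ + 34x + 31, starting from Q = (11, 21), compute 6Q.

Repeated addition: build up to 6Q.
2Q: tangent at (11, 21): λ = (3·11² + 34)/(2·21) ≡ 27/5. 5⁻¹ ≡ 15 (mod 37) since 5·15 = 75 ≡ 1, so λ ≡ 27·15 ≡ 35.
  x = λ² - 11 - 11 = 1225 - 22 ≡ 19; y = λ·(11 - 19) - 21 ≡ 32. → (19, 32)
3Q: (19, 32) + (11, 21). λ = (21 - 32)/(11 - 19) ≡ 26/29 mod 37. 29⁻¹ ≡ 23 (mod 37), so λ ≡ 6.
  x = λ² - 19 - 11 = 36 - 30 ≡ 6; y = λ·(19 - 6) - 32 ≡ 9. → (6, 9)
4Q: (6, 9) + (11, 21). λ = (21 - 9)/(11 - 6) ≡ 12/5 mod 37. 5⁻¹ ≡ 15 (mod 37), so λ ≡ 32.
  x = λ² - 6 - 11 = 1024 - 17 ≡ 8; y = λ·(6 - 8) - 9 ≡ 1. → (8, 1)
5Q: (8, 1) + (11, 21). λ = (21 - 1)/(11 - 8) ≡ 20/3 mod 37. 3⁻¹ ≡ 25 (mod 37) since 3·25 = 75 ≡ 1, so λ ≡ 19.
  x = λ² - 8 - 11 = 361 - 19 ≡ 9; y = λ·(8 - 9) - 1 ≡ 17. → (9, 17)
6Q: (9, 17) + (11, 21). λ = (21 - 17)/(11 - 9) ≡ 4/2 mod 37. 2⁻¹ ≡ 19 (mod 37), so λ ≡ 2.
  x = λ² - 9 - 11 = 4 - 20 ≡ 21; y = λ·(9 - 21) - 17 ≡ 33. → (21, 33)

(21, 33)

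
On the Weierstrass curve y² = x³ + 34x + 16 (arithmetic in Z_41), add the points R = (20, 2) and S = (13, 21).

(7, 33)

(20, 2) + (13, 21). λ = (21 - 2)/(13 - 20) ≡ 19/34 mod 41. 34⁻¹ ≡ 35 (mod 41), so λ ≡ 9.
  x = λ² - 20 - 13 = 81 - 33 ≡ 7; y = λ·(20 - 7) - 2 ≡ 33. → (7, 33)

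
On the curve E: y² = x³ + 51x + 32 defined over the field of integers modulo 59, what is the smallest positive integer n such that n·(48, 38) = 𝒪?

2P: tangent at (48, 38): λ = (3·48² + 51)/(2·38) ≡ 1/17. 17⁻¹ ≡ 7 (mod 59) since 17·7 = 119 ≡ 1, so λ ≡ 1·7 ≡ 7.
  x = λ² - 48 - 48 = 49 - 96 ≡ 12; y = λ·(48 - 12) - 38 ≡ 37. → (12, 37)
3P: (12, 37) + (48, 38). λ = (38 - 37)/(48 - 12) ≡ 1/36 mod 59. 36⁻¹ ≡ 41 (mod 59) since 36·41 = 1476 ≡ 1, so λ ≡ 41.
  x = λ² - 12 - 48 = 1681 - 60 ≡ 28; y = λ·(12 - 28) - 37 ≡ 15. → (28, 15)
4P: (28, 15) + (48, 38). λ = (38 - 15)/(48 - 28) ≡ 23/20 mod 59. 20⁻¹ ≡ 3 (mod 59), so λ ≡ 10.
  x = λ² - 28 - 48 = 100 - 76 ≡ 24; y = λ·(28 - 24) - 15 ≡ 25. → (24, 25)
5P: (24, 25) + (48, 38). λ = (38 - 25)/(48 - 24) ≡ 13/24 mod 59. 24⁻¹ ≡ 32 (mod 59) since 24·32 = 768 ≡ 1, so λ ≡ 3.
  x = λ² - 24 - 48 = 9 - 72 ≡ 55; y = λ·(24 - 55) - 25 ≡ 0. → (55, 0)
6P: (55, 0) + (48, 38). λ = (38 - 0)/(48 - 55) ≡ 38/52 mod 59. 52⁻¹ ≡ 42 (mod 59), so λ ≡ 3.
  x = λ² - 55 - 48 = 9 - 103 ≡ 24; y = λ·(55 - 24) - 0 ≡ 34. → (24, 34)
7P: (24, 34) + (48, 38). λ = (38 - 34)/(48 - 24) ≡ 4/24 mod 59. 24⁻¹ ≡ 32 (mod 59), so λ ≡ 10.
  x = λ² - 24 - 48 = 100 - 72 ≡ 28; y = λ·(24 - 28) - 34 ≡ 44. → (28, 44)
8P: (28, 44) + (48, 38). λ = (38 - 44)/(48 - 28) ≡ 53/20 mod 59. 20⁻¹ ≡ 3 (mod 59), so λ ≡ 41.
  x = λ² - 28 - 48 = 1681 - 76 ≡ 12; y = λ·(28 - 12) - 44 ≡ 22. → (12, 22)
9P: (12, 22) + (48, 38). λ = (38 - 22)/(48 - 12) ≡ 16/36 mod 59. 36⁻¹ ≡ 41 (mod 59) since 36·41 = 1476 ≡ 1, so λ ≡ 7.
  x = λ² - 12 - 48 = 49 - 60 ≡ 48; y = λ·(12 - 48) - 22 ≡ 21. → (48, 21)
10P: (48, 21) + (48, 38): same x and y₁ ≡ -y₂, so the sum is 𝒪.
10P = 𝒪, so the order is 10.

10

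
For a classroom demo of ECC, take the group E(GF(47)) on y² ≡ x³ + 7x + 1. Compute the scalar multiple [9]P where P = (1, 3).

(1, 3)

Repeated addition: build up to 9P.
2P: tangent at (1, 3): λ = (3·1² + 7)/(2·3) ≡ 10/6. 6⁻¹ ≡ 8 (mod 47), so λ ≡ 10·8 ≡ 33.
  x = λ² - 1 - 1 = 1089 - 2 ≡ 6; y = λ·(1 - 6) - 3 ≡ 20. → (6, 20)
3P: (6, 20) + (1, 3). λ = (3 - 20)/(1 - 6) ≡ 30/42 mod 47. 42⁻¹ ≡ 28 (mod 47), so λ ≡ 41.
  x = λ² - 6 - 1 = 1681 - 7 ≡ 29; y = λ·(6 - 29) - 20 ≡ 24. → (29, 24)
4P: (29, 24) + (1, 3). λ = (3 - 24)/(1 - 29) ≡ 26/19 mod 47. 19⁻¹ ≡ 5 (mod 47), so λ ≡ 36.
  x = λ² - 29 - 1 = 1296 - 30 ≡ 44; y = λ·(29 - 44) - 24 ≡ 0. → (44, 0)
5P: (44, 0) + (1, 3). λ = (3 - 0)/(1 - 44) ≡ 3/4 mod 47. 4⁻¹ ≡ 12 (mod 47) since 4·12 = 48 ≡ 1, so λ ≡ 36.
  x = λ² - 44 - 1 = 1296 - 45 ≡ 29; y = λ·(44 - 29) - 0 ≡ 23. → (29, 23)
6P: (29, 23) + (1, 3). λ = (3 - 23)/(1 - 29) ≡ 27/19 mod 47. 19⁻¹ ≡ 5 (mod 47) since 19·5 = 95 ≡ 1, so λ ≡ 41.
  x = λ² - 29 - 1 = 1681 - 30 ≡ 6; y = λ·(29 - 6) - 23 ≡ 27. → (6, 27)
7P: (6, 27) + (1, 3). λ = (3 - 27)/(1 - 6) ≡ 23/42 mod 47. 42⁻¹ ≡ 28 (mod 47), so λ ≡ 33.
  x = λ² - 6 - 1 = 1089 - 7 ≡ 1; y = λ·(6 - 1) - 27 ≡ 44. → (1, 44)
8P: (1, 44) + (1, 3): same x and y₁ ≡ -y₂, so the sum is O.
9P: O + (1, 3) = (1, 3) (identity).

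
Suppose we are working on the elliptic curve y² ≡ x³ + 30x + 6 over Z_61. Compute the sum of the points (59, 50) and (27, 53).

(40, 34)

(59, 50) + (27, 53). λ = (53 - 50)/(27 - 59) ≡ 3/29 mod 61. 29⁻¹ ≡ 40 (mod 61), so λ ≡ 59.
  x = λ² - 59 - 27 = 3481 - 86 ≡ 40; y = λ·(59 - 40) - 50 ≡ 34. → (40, 34)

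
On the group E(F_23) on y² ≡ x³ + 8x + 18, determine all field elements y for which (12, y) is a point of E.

x³ + 8x + 18 = 1842 ≡ 2 (mod 23).
Square roots of 2 mod 23: 5 and 18 (since 5² = 25 ≡ 2).

5, 18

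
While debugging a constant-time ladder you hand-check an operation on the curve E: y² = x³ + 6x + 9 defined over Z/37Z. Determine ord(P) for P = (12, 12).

2P: tangent at (12, 12): λ = (3·12² + 6)/(2·12) ≡ 31/24. 24⁻¹ ≡ 17 (mod 37) since 24·17 = 408 ≡ 1, so λ ≡ 31·17 ≡ 9.
  x = λ² - 12 - 12 = 81 - 24 ≡ 20; y = λ·(12 - 20) - 12 ≡ 27. → (20, 27)
3P: (20, 27) + (12, 12). λ = (12 - 27)/(12 - 20) ≡ 22/29 mod 37. 29⁻¹ ≡ 23 (mod 37), so λ ≡ 25.
  x = λ² - 20 - 12 = 625 - 32 ≡ 1; y = λ·(20 - 1) - 27 ≡ 4. → (1, 4)
4P: (1, 4) + (12, 12). λ = (12 - 4)/(12 - 1) ≡ 8/11 mod 37. 11⁻¹ ≡ 27 (mod 37), so λ ≡ 31.
  x = λ² - 1 - 12 = 961 - 13 ≡ 23; y = λ·(1 - 23) - 4 ≡ 17. → (23, 17)
5P: (23, 17) + (12, 12). λ = (12 - 17)/(12 - 23) ≡ 32/26 mod 37. 26⁻¹ ≡ 10 (mod 37) since 26·10 = 260 ≡ 1, so λ ≡ 24.
  x = λ² - 23 - 12 = 576 - 35 ≡ 23; y = λ·(23 - 23) - 17 ≡ 20. → (23, 20)
6P: (23, 20) + (12, 12). λ = (12 - 20)/(12 - 23) ≡ 29/26 mod 37. 26⁻¹ ≡ 10 (mod 37), so λ ≡ 31.
  x = λ² - 23 - 12 = 961 - 35 ≡ 1; y = λ·(23 - 1) - 20 ≡ 33. → (1, 33)
7P: (1, 33) + (12, 12). λ = (12 - 33)/(12 - 1) ≡ 16/11 mod 37. 11⁻¹ ≡ 27 (mod 37), so λ ≡ 25.
  x = λ² - 1 - 12 = 625 - 13 ≡ 20; y = λ·(1 - 20) - 33 ≡ 10. → (20, 10)
8P: (20, 10) + (12, 12). λ = (12 - 10)/(12 - 20) ≡ 2/29 mod 37. 29⁻¹ ≡ 23 (mod 37), so λ ≡ 9.
  x = λ² - 20 - 12 = 81 - 32 ≡ 12; y = λ·(20 - 12) - 10 ≡ 25. → (12, 25)
9P: (12, 25) + (12, 12): same x and y₁ ≡ -y₂, so the sum is the point at infinity.
9P = the point at infinity, so the order is 9.

9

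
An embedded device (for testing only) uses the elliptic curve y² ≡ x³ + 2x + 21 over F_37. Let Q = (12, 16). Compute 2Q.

(17, 11)

tangent at (12, 16): λ = (3·12² + 2)/(2·16) ≡ 27/32. 32⁻¹ ≡ 22 (mod 37), so λ ≡ 27·22 ≡ 2.
  x = λ² - 12 - 12 = 4 - 24 ≡ 17; y = λ·(12 - 17) - 16 ≡ 11. → (17, 11)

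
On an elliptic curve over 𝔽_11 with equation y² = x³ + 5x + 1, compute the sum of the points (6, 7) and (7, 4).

(6, 7) + (7, 4). λ = (4 - 7)/(7 - 6) ≡ 8/1 mod 11. 1⁻¹ ≡ 1 (mod 11), so λ ≡ 8.
  x = λ² - 6 - 7 = 64 - 13 ≡ 7; y = λ·(6 - 7) - 7 ≡ 7. → (7, 7)

(7, 7)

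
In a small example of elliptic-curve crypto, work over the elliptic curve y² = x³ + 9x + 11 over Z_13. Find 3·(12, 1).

Write Q = (12, 1).
Repeated addition: build up to 3Q.
2Q: tangent at (12, 1): λ = (3·12² + 9)/(2·1) ≡ 12/2. 2⁻¹ ≡ 7 (mod 13), so λ ≡ 12·7 ≡ 6.
  x = λ² - 12 - 12 = 36 - 24 ≡ 12; y = λ·(12 - 12) - 1 ≡ 12. → (12, 12)
3Q: (12, 12) + (12, 1): same x and y₁ ≡ -y₂, so the sum is O.

O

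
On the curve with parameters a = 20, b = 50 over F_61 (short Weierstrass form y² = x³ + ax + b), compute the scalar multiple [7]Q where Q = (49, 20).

Repeated addition: build up to 7Q.
2Q: tangent at (49, 20): λ = (3·49² + 20)/(2·20) ≡ 25/40. 40⁻¹ ≡ 29 (mod 61) since 40·29 = 1160 ≡ 1, so λ ≡ 25·29 ≡ 54.
  x = λ² - 49 - 49 = 2916 - 98 ≡ 12; y = λ·(49 - 12) - 20 ≡ 26. → (12, 26)
3Q: (12, 26) + (49, 20). λ = (20 - 26)/(49 - 12) ≡ 55/37 mod 61. 37⁻¹ ≡ 33 (mod 61), so λ ≡ 46.
  x = λ² - 12 - 49 = 2116 - 61 ≡ 42; y = λ·(12 - 42) - 26 ≡ 58. → (42, 58)
4Q: (42, 58) + (49, 20). λ = (20 - 58)/(49 - 42) ≡ 23/7 mod 61. 7⁻¹ ≡ 35 (mod 61), so λ ≡ 12.
  x = λ² - 42 - 49 = 144 - 91 ≡ 53; y = λ·(42 - 53) - 58 ≡ 54. → (53, 54)
5Q: (53, 54) + (49, 20). λ = (20 - 54)/(49 - 53) ≡ 27/57 mod 61. 57⁻¹ ≡ 15 (mod 61) since 57·15 = 855 ≡ 1, so λ ≡ 39.
  x = λ² - 53 - 49 = 1521 - 102 ≡ 16; y = λ·(53 - 16) - 54 ≡ 47. → (16, 47)
6Q: (16, 47) + (49, 20). λ = (20 - 47)/(49 - 16) ≡ 34/33 mod 61. 33⁻¹ ≡ 37 (mod 61) since 33·37 = 1221 ≡ 1, so λ ≡ 38.
  x = λ² - 16 - 49 = 1444 - 65 ≡ 37; y = λ·(16 - 37) - 47 ≡ 9. → (37, 9)
7Q: (37, 9) + (49, 20). λ = (20 - 9)/(49 - 37) ≡ 11/12 mod 61. 12⁻¹ ≡ 56 (mod 61), so λ ≡ 6.
  x = λ² - 37 - 49 = 36 - 86 ≡ 11; y = λ·(37 - 11) - 9 ≡ 25. → (11, 25)

(11, 25)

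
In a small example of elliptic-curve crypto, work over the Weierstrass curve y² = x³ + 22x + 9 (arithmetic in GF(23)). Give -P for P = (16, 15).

-(16, 15) = (16, -15 mod 23) = (16, 8).

(16, 8)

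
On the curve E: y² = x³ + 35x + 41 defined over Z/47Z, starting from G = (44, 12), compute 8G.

(40, 8)

Repeated addition: build up to 8G.
2G: tangent at (44, 12): λ = (3·44² + 35)/(2·12) ≡ 15/24. 24⁻¹ ≡ 2 (mod 47), so λ ≡ 15·2 ≡ 30.
  x = λ² - 44 - 44 = 900 - 88 ≡ 13; y = λ·(44 - 13) - 12 ≡ 25. → (13, 25)
3G: (13, 25) + (44, 12). λ = (12 - 25)/(44 - 13) ≡ 34/31 mod 47. 31⁻¹ ≡ 44 (mod 47) since 31·44 = 1364 ≡ 1, so λ ≡ 39.
  x = λ² - 13 - 44 = 1521 - 57 ≡ 7; y = λ·(13 - 7) - 25 ≡ 21. → (7, 21)
4G: (7, 21) + (44, 12). λ = (12 - 21)/(44 - 7) ≡ 38/37 mod 47. 37⁻¹ ≡ 14 (mod 47), so λ ≡ 15.
  x = λ² - 7 - 44 = 225 - 51 ≡ 33; y = λ·(7 - 33) - 21 ≡ 12. → (33, 12)
5G: (33, 12) + (44, 12). λ = (12 - 12)/(44 - 33) ≡ 0/11 mod 47. 11⁻¹ ≡ 30 (mod 47) since 11·30 = 330 ≡ 1, so λ ≡ 0.
  x = λ² - 33 - 44 = 0 - 77 ≡ 17; y = λ·(33 - 17) - 12 ≡ 35. → (17, 35)
6G: (17, 35) + (44, 12). λ = (12 - 35)/(44 - 17) ≡ 24/27 mod 47. 27⁻¹ ≡ 7 (mod 47), so λ ≡ 27.
  x = λ² - 17 - 44 = 729 - 61 ≡ 10; y = λ·(17 - 10) - 35 ≡ 13. → (10, 13)
7G: (10, 13) + (44, 12). λ = (12 - 13)/(44 - 10) ≡ 46/34 mod 47. 34⁻¹ ≡ 18 (mod 47), so λ ≡ 29.
  x = λ² - 10 - 44 = 841 - 54 ≡ 35; y = λ·(10 - 35) - 13 ≡ 14. → (35, 14)
8G: (35, 14) + (44, 12). λ = (12 - 14)/(44 - 35) ≡ 45/9 mod 47. 9⁻¹ ≡ 21 (mod 47) since 9·21 = 189 ≡ 1, so λ ≡ 5.
  x = λ² - 35 - 44 = 25 - 79 ≡ 40; y = λ·(35 - 40) - 14 ≡ 8. → (40, 8)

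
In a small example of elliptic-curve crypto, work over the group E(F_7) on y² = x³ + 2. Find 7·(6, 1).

(6, 1)

Write P = (6, 1).
Repeated addition: build up to 7P.
2P: tangent at (6, 1): λ = (3·6² + 0)/(2·1) ≡ 3/2. 2⁻¹ ≡ 4 (mod 7) since 2·4 = 8 ≡ 1, so λ ≡ 3·4 ≡ 5.
  x = λ² - 6 - 6 = 25 - 12 ≡ 6; y = λ·(6 - 6) - 1 ≡ 6. → (6, 6)
3P: (6, 6) + (6, 1): same x and y₁ ≡ -y₂, so the sum is O.
4P: O + (6, 1) = (6, 1) (identity).
5P: tangent at (6, 1): λ = (3·6² + 0)/(2·1) ≡ 3/2. 2⁻¹ ≡ 4 (mod 7), so λ ≡ 3·4 ≡ 5.
  x = λ² - 6 - 6 = 25 - 12 ≡ 6; y = λ·(6 - 6) - 1 ≡ 6. → (6, 6)
6P: (6, 6) + (6, 1): same x and y₁ ≡ -y₂, so the sum is O.
7P: O + (6, 1) = (6, 1) (identity).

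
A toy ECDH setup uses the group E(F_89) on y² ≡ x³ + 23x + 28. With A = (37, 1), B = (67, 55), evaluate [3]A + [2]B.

(13, 78)

First 3A:
Repeated addition: build up to 3A.
2A: tangent at (37, 1): λ = (3·37² + 23)/(2·1) ≡ 36/2. 2⁻¹ ≡ 45 (mod 89), so λ ≡ 36·45 ≡ 18.
  x = λ² - 37 - 37 = 324 - 74 ≡ 72; y = λ·(37 - 72) - 1 ≡ 81. → (72, 81)
3A: (72, 81) + (37, 1). λ = (1 - 81)/(37 - 72) ≡ 9/54 mod 89. 54⁻¹ ≡ 61 (mod 89) since 54·61 = 3294 ≡ 1, so λ ≡ 15.
  x = λ² - 72 - 37 = 225 - 109 ≡ 27; y = λ·(72 - 27) - 81 ≡ 60. → (27, 60)
3A = (27, 60).
Next 2B:
Repeated addition: build up to 2B.
2B: tangent at (67, 55): λ = (3·67² + 23)/(2·55) ≡ 51/21. 21⁻¹ ≡ 17 (mod 89), so λ ≡ 51·17 ≡ 66.
  x = λ² - 67 - 67 = 4356 - 134 ≡ 39; y = λ·(67 - 39) - 55 ≡ 13. → (39, 13)
2B = (39, 13).
Finally 3A + 2B:
(27, 60) + (39, 13). λ = (13 - 60)/(39 - 27) ≡ 42/12 mod 89. 12⁻¹ ≡ 52 (mod 89), so λ ≡ 48.
  x = λ² - 27 - 39 = 2304 - 66 ≡ 13; y = λ·(27 - 13) - 60 ≡ 78. → (13, 78)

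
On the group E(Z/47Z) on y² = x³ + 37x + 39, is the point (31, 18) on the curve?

no

y² = 18² ≡ 42; x³ + 37x + 39 = 30977 ≡ 4 (mod 47). 42 ≠ 4.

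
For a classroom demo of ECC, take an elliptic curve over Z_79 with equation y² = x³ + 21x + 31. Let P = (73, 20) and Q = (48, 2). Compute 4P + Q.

First 4P:
Repeated addition: build up to 4P.
2P: tangent at (73, 20): λ = (3·73² + 21)/(2·20) ≡ 50/40. 40⁻¹ ≡ 2 (mod 79), so λ ≡ 50·2 ≡ 21.
  x = λ² - 73 - 73 = 441 - 146 ≡ 58; y = λ·(73 - 58) - 20 ≡ 58. → (58, 58)
3P: (58, 58) + (73, 20). λ = (20 - 58)/(73 - 58) ≡ 41/15 mod 79. 15⁻¹ ≡ 58 (mod 79), so λ ≡ 8.
  x = λ² - 58 - 73 = 64 - 131 ≡ 12; y = λ·(58 - 12) - 58 ≡ 73. → (12, 73)
4P: (12, 73) + (73, 20). λ = (20 - 73)/(73 - 12) ≡ 26/61 mod 79. 61⁻¹ ≡ 57 (mod 79) since 61·57 = 3477 ≡ 1, so λ ≡ 60.
  x = λ² - 12 - 73 = 3600 - 85 ≡ 39; y = λ·(12 - 39) - 73 ≡ 45. → (39, 45)
4P = (39, 45).
Finally 4P + Q:
(39, 45) + (48, 2). λ = (2 - 45)/(48 - 39) ≡ 36/9 mod 79. 9⁻¹ ≡ 44 (mod 79), so λ ≡ 4.
  x = λ² - 39 - 48 = 16 - 87 ≡ 8; y = λ·(39 - 8) - 45 ≡ 0. → (8, 0)

(8, 0)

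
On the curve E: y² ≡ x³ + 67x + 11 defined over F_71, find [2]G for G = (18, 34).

tangent at (18, 34): λ = (3·18² + 67)/(2·34) ≡ 45/68. 68⁻¹ ≡ 47 (mod 71), so λ ≡ 45·47 ≡ 56.
  x = λ² - 18 - 18 = 3136 - 36 ≡ 47; y = λ·(18 - 47) - 34 ≡ 46. → (47, 46)

(47, 46)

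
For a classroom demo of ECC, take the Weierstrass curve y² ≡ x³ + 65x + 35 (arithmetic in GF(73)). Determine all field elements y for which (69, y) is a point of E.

21, 52

x³ + 65x + 35 = 333029 ≡ 3 (mod 73).
Square roots of 3 mod 73: 21 and 52 (since 21² = 441 ≡ 3).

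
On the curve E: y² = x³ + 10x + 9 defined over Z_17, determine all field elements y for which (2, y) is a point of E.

none

x³ + 10x + 9 = 37 ≡ 3 (mod 17).
3 is a non-residue mod 17; no y exists.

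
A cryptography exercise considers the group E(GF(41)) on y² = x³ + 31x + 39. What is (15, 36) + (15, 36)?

tangent at (15, 36): λ = (3·15² + 31)/(2·36) ≡ 9/31. 31⁻¹ ≡ 4 (mod 41) since 31·4 = 124 ≡ 1, so λ ≡ 9·4 ≡ 36.
  x = λ² - 15 - 15 = 1296 - 30 ≡ 36; y = λ·(15 - 36) - 36 ≡ 28. → (36, 28)

(36, 28)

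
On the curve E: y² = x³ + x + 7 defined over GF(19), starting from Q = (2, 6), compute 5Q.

Repeated addition: build up to 5Q.
2Q: tangent at (2, 6): λ = (3·2² + 1)/(2·6) ≡ 13/12. 12⁻¹ ≡ 8 (mod 19), so λ ≡ 13·8 ≡ 9.
  x = λ² - 2 - 2 = 81 - 4 ≡ 1; y = λ·(2 - 1) - 6 ≡ 3. → (1, 3)
3Q: (1, 3) + (2, 6). λ = (6 - 3)/(2 - 1) ≡ 3/1 mod 19. 1⁻¹ ≡ 1 (mod 19), so λ ≡ 3.
  x = λ² - 1 - 2 = 9 - 3 ≡ 6; y = λ·(1 - 6) - 3 ≡ 1. → (6, 1)
4Q: (6, 1) + (2, 6). λ = (6 - 1)/(2 - 6) ≡ 5/15 mod 19. 15⁻¹ ≡ 14 (mod 19), so λ ≡ 13.
  x = λ² - 6 - 2 = 169 - 8 ≡ 9; y = λ·(6 - 9) - 1 ≡ 17. → (9, 17)
5Q: (9, 17) + (2, 6). λ = (6 - 17)/(2 - 9) ≡ 8/12 mod 19. 12⁻¹ ≡ 8 (mod 19), so λ ≡ 7.
  x = λ² - 9 - 2 = 49 - 11 ≡ 0; y = λ·(9 - 0) - 17 ≡ 8. → (0, 8)

(0, 8)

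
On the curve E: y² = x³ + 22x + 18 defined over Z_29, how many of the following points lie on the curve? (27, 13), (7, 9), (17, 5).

1

(27, 13): 13² ≡ 24, rhs ≡ 24 → on.
(7, 9): 9² ≡ 23, rhs ≡ 22 → off.
(17, 5): 5² ≡ 25, rhs ≡ 27 → off.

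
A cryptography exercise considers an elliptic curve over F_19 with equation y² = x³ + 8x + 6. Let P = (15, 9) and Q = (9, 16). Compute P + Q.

(15, 9) + (9, 16). λ = (16 - 9)/(9 - 15) ≡ 7/13 mod 19. 13⁻¹ ≡ 3 (mod 19), so λ ≡ 2.
  x = λ² - 15 - 9 = 4 - 24 ≡ 18; y = λ·(15 - 18) - 9 ≡ 4. → (18, 4)

(18, 4)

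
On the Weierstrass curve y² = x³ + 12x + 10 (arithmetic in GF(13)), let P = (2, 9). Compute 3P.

(2, 4)

Repeated addition: build up to 3P.
2P: tangent at (2, 9): λ = (3·2² + 12)/(2·9) ≡ 11/5. 5⁻¹ ≡ 8 (mod 13) since 5·8 = 40 ≡ 1, so λ ≡ 11·8 ≡ 10.
  x = λ² - 2 - 2 = 100 - 4 ≡ 5; y = λ·(2 - 5) - 9 ≡ 0. → (5, 0)
3P: (5, 0) + (2, 9). λ = (9 - 0)/(2 - 5) ≡ 9/10 mod 13. 10⁻¹ ≡ 4 (mod 13) since 10·4 = 40 ≡ 1, so λ ≡ 10.
  x = λ² - 5 - 2 = 100 - 7 ≡ 2; y = λ·(5 - 2) - 0 ≡ 4. → (2, 4)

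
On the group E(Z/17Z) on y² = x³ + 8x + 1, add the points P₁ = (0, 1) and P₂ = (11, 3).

(0, 1) + (11, 3). λ = (3 - 1)/(11 - 0) ≡ 2/11 mod 17. 11⁻¹ ≡ 14 (mod 17), so λ ≡ 11.
  x = λ² - 0 - 11 = 121 - 11 ≡ 8; y = λ·(0 - 8) - 1 ≡ 13. → (8, 13)

(8, 13)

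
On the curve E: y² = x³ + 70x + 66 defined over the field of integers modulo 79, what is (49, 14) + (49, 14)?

tangent at (49, 14): λ = (3·49² + 70)/(2·14) ≡ 5/28. 28⁻¹ ≡ 48 (mod 79), so λ ≡ 5·48 ≡ 3.
  x = λ² - 49 - 49 = 9 - 98 ≡ 69; y = λ·(49 - 69) - 14 ≡ 5. → (69, 5)

(69, 5)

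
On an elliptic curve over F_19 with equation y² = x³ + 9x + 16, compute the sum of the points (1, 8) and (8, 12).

(8, 7)

(1, 8) + (8, 12). λ = (12 - 8)/(8 - 1) ≡ 4/7 mod 19. 7⁻¹ ≡ 11 (mod 19) since 7·11 = 77 ≡ 1, so λ ≡ 6.
  x = λ² - 1 - 8 = 36 - 9 ≡ 8; y = λ·(1 - 8) - 8 ≡ 7. → (8, 7)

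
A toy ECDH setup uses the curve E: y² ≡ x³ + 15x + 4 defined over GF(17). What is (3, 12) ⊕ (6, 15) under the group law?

(9, 16)

(3, 12) + (6, 15). λ = (15 - 12)/(6 - 3) ≡ 3/3 mod 17. 3⁻¹ ≡ 6 (mod 17), so λ ≡ 1.
  x = λ² - 3 - 6 = 1 - 9 ≡ 9; y = λ·(3 - 9) - 12 ≡ 16. → (9, 16)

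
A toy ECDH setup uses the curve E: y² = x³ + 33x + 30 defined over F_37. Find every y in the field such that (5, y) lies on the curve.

x³ + 33x + 30 = 320 ≡ 24 (mod 37).
24 is a non-residue mod 37; no y exists.

none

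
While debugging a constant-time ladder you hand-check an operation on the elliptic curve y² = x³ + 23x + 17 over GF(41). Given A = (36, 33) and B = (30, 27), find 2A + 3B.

(39, 39)

First 2A:
Repeated addition: build up to 2A.
2A: tangent at (36, 33): λ = (3·36² + 23)/(2·33) ≡ 16/25. 25⁻¹ ≡ 23 (mod 41), so λ ≡ 16·23 ≡ 40.
  x = λ² - 36 - 36 = 1600 - 72 ≡ 11; y = λ·(36 - 11) - 33 ≡ 24. → (11, 24)
2A = (11, 24).
Next 3B:
Repeated addition: build up to 3B.
2B: tangent at (30, 27): λ = (3·30² + 23)/(2·27) ≡ 17/13. 13⁻¹ ≡ 19 (mod 41), so λ ≡ 17·19 ≡ 36.
  x = λ² - 30 - 30 = 1296 - 60 ≡ 6; y = λ·(30 - 6) - 27 ≡ 17. → (6, 17)
3B: (6, 17) + (30, 27). λ = (27 - 17)/(30 - 6) ≡ 10/24 mod 41. 24⁻¹ ≡ 12 (mod 41), so λ ≡ 38.
  x = λ² - 6 - 30 = 1444 - 36 ≡ 14; y = λ·(6 - 14) - 17 ≡ 7. → (14, 7)
3B = (14, 7).
Finally 2A + 3B:
(11, 24) + (14, 7). λ = (7 - 24)/(14 - 11) ≡ 24/3 mod 41. 3⁻¹ ≡ 14 (mod 41), so λ ≡ 8.
  x = λ² - 11 - 14 = 64 - 25 ≡ 39; y = λ·(11 - 39) - 24 ≡ 39. → (39, 39)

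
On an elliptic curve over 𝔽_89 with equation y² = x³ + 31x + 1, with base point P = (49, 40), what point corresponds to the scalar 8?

(36, 46)

Repeated addition: build up to 8P.
2P: tangent at (49, 40): λ = (3·49² + 31)/(2·40) ≡ 25/80. 80⁻¹ ≡ 79 (mod 89) since 80·79 = 6320 ≡ 1, so λ ≡ 25·79 ≡ 17.
  x = λ² - 49 - 49 = 289 - 98 ≡ 13; y = λ·(49 - 13) - 40 ≡ 38. → (13, 38)
3P: (13, 38) + (49, 40). λ = (40 - 38)/(49 - 13) ≡ 2/36 mod 89. 36⁻¹ ≡ 47 (mod 89) since 36·47 = 1692 ≡ 1, so λ ≡ 5.
  x = λ² - 13 - 49 = 25 - 62 ≡ 52; y = λ·(13 - 52) - 38 ≡ 34. → (52, 34)
4P: (52, 34) + (49, 40). λ = (40 - 34)/(49 - 52) ≡ 6/86 mod 89. 86⁻¹ ≡ 59 (mod 89) since 86·59 = 5074 ≡ 1, so λ ≡ 87.
  x = λ² - 52 - 49 = 7569 - 101 ≡ 81; y = λ·(52 - 81) - 34 ≡ 24. → (81, 24)
5P: (81, 24) + (49, 40). λ = (40 - 24)/(49 - 81) ≡ 16/57 mod 89. 57⁻¹ ≡ 25 (mod 89), so λ ≡ 44.
  x = λ² - 81 - 49 = 1936 - 130 ≡ 26; y = λ·(81 - 26) - 24 ≡ 82. → (26, 82)
6P: (26, 82) + (49, 40). λ = (40 - 82)/(49 - 26) ≡ 47/23 mod 89. 23⁻¹ ≡ 31 (mod 89) since 23·31 = 713 ≡ 1, so λ ≡ 33.
  x = λ² - 26 - 49 = 1089 - 75 ≡ 35; y = λ·(26 - 35) - 82 ≡ 66. → (35, 66)
7P: (35, 66) + (49, 40). λ = (40 - 66)/(49 - 35) ≡ 63/14 mod 89. 14⁻¹ ≡ 70 (mod 89) since 14·70 = 980 ≡ 1, so λ ≡ 49.
  x = λ² - 35 - 49 = 2401 - 84 ≡ 3; y = λ·(35 - 3) - 66 ≡ 78. → (3, 78)
8P: (3, 78) + (49, 40). λ = (40 - 78)/(49 - 3) ≡ 51/46 mod 89. 46⁻¹ ≡ 60 (mod 89) since 46·60 = 2760 ≡ 1, so λ ≡ 34.
  x = λ² - 3 - 49 = 1156 - 52 ≡ 36; y = λ·(3 - 36) - 78 ≡ 46. → (36, 46)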